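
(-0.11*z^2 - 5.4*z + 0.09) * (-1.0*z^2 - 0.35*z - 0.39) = 0.11*z^4 + 5.4385*z^3 + 1.8429*z^2 + 2.0745*z - 0.0351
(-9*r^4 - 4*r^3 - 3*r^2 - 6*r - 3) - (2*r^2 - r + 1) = -9*r^4 - 4*r^3 - 5*r^2 - 5*r - 4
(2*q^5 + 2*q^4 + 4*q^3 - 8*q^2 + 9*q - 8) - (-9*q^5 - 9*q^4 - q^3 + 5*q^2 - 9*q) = 11*q^5 + 11*q^4 + 5*q^3 - 13*q^2 + 18*q - 8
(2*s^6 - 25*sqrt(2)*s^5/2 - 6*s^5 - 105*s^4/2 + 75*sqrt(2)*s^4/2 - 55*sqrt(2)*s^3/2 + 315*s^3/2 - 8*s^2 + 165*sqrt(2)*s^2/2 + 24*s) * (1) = 2*s^6 - 25*sqrt(2)*s^5/2 - 6*s^5 - 105*s^4/2 + 75*sqrt(2)*s^4/2 - 55*sqrt(2)*s^3/2 + 315*s^3/2 - 8*s^2 + 165*sqrt(2)*s^2/2 + 24*s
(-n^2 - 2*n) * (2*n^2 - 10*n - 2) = -2*n^4 + 6*n^3 + 22*n^2 + 4*n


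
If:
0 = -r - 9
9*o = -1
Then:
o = -1/9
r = -9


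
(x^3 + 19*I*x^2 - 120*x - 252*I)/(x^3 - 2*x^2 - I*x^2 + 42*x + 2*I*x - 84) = (x^2 + 13*I*x - 42)/(x^2 - x*(2 + 7*I) + 14*I)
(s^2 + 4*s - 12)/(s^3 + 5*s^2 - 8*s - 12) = 1/(s + 1)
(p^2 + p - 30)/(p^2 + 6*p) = (p - 5)/p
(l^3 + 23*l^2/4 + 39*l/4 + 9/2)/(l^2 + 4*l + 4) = (4*l^2 + 15*l + 9)/(4*(l + 2))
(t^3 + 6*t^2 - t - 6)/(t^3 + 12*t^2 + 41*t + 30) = (t - 1)/(t + 5)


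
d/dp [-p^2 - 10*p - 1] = -2*p - 10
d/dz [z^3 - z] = 3*z^2 - 1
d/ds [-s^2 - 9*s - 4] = -2*s - 9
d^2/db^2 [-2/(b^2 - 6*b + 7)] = 4*(b^2 - 6*b - 4*(b - 3)^2 + 7)/(b^2 - 6*b + 7)^3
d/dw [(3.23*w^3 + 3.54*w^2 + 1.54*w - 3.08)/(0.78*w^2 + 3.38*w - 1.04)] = (2.5194*w^4 + 21.8348*w^3 + 0.686399999999999*w^2 - 2.5584*w + 8.8088)/(0.6084*w^4 + 5.2728*w^3 + 9.802*w^2 - 7.0304*w + 1.0816)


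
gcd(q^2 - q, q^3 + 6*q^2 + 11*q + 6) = 1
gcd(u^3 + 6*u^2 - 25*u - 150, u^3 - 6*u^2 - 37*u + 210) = u^2 + u - 30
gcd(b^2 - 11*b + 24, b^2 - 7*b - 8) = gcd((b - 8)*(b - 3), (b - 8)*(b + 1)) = b - 8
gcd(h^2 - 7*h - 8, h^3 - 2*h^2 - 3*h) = h + 1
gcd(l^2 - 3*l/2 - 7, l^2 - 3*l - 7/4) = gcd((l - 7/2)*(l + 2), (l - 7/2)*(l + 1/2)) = l - 7/2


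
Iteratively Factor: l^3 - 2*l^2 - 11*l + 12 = (l - 1)*(l^2 - l - 12) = (l - 1)*(l + 3)*(l - 4)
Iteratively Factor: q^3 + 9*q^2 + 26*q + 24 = (q + 2)*(q^2 + 7*q + 12) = (q + 2)*(q + 4)*(q + 3)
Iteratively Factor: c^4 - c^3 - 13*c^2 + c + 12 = (c - 1)*(c^3 - 13*c - 12) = (c - 4)*(c - 1)*(c^2 + 4*c + 3) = (c - 4)*(c - 1)*(c + 1)*(c + 3)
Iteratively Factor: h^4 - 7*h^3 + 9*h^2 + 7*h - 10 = (h - 5)*(h^3 - 2*h^2 - h + 2) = (h - 5)*(h - 2)*(h^2 - 1) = (h - 5)*(h - 2)*(h - 1)*(h + 1)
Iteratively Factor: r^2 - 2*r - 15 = (r - 5)*(r + 3)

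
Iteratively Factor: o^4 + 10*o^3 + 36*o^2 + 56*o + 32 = (o + 2)*(o^3 + 8*o^2 + 20*o + 16) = (o + 2)*(o + 4)*(o^2 + 4*o + 4) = (o + 2)^2*(o + 4)*(o + 2)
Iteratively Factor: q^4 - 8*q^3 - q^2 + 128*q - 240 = (q - 3)*(q^3 - 5*q^2 - 16*q + 80) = (q - 4)*(q - 3)*(q^2 - q - 20) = (q - 4)*(q - 3)*(q + 4)*(q - 5)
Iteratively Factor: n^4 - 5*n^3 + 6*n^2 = (n - 3)*(n^3 - 2*n^2) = n*(n - 3)*(n^2 - 2*n) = n*(n - 3)*(n - 2)*(n)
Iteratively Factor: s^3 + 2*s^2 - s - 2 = (s + 1)*(s^2 + s - 2) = (s + 1)*(s + 2)*(s - 1)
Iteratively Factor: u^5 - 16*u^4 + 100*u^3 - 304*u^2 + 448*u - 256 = (u - 4)*(u^4 - 12*u^3 + 52*u^2 - 96*u + 64) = (u - 4)^2*(u^3 - 8*u^2 + 20*u - 16) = (u - 4)^2*(u - 2)*(u^2 - 6*u + 8) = (u - 4)^3*(u - 2)*(u - 2)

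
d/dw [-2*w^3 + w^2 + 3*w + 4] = -6*w^2 + 2*w + 3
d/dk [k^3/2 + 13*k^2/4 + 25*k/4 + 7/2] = 3*k^2/2 + 13*k/2 + 25/4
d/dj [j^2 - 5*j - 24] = 2*j - 5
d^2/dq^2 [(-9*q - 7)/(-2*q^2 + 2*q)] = (q*(2 - 27*q)*(q - 1) + (2*q - 1)^2*(9*q + 7))/(q^3*(q - 1)^3)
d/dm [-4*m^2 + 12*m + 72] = 12 - 8*m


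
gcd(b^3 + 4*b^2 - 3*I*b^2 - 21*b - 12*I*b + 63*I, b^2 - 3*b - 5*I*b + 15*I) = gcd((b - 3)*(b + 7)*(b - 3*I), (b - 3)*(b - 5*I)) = b - 3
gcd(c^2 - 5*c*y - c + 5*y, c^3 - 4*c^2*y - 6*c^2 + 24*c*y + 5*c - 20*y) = c - 1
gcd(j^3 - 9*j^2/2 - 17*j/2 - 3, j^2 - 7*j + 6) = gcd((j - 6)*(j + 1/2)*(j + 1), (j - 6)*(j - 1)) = j - 6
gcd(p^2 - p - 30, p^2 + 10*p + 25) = p + 5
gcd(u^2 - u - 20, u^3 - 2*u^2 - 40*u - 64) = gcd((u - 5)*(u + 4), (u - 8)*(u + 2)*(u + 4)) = u + 4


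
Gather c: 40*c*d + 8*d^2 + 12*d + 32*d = 40*c*d + 8*d^2 + 44*d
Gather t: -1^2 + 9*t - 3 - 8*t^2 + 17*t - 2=-8*t^2 + 26*t - 6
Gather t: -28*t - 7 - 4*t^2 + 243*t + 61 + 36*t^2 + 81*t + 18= 32*t^2 + 296*t + 72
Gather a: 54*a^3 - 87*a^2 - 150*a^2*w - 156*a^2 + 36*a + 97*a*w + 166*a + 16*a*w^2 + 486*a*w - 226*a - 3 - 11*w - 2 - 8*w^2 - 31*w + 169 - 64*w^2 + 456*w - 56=54*a^3 + a^2*(-150*w - 243) + a*(16*w^2 + 583*w - 24) - 72*w^2 + 414*w + 108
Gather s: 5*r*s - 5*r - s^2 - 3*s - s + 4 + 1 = -5*r - s^2 + s*(5*r - 4) + 5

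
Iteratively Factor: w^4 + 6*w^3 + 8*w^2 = (w)*(w^3 + 6*w^2 + 8*w) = w*(w + 2)*(w^2 + 4*w) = w*(w + 2)*(w + 4)*(w)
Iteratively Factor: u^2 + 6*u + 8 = (u + 4)*(u + 2)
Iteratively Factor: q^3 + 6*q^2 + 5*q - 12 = (q + 4)*(q^2 + 2*q - 3) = (q + 3)*(q + 4)*(q - 1)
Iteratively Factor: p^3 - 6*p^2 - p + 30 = (p + 2)*(p^2 - 8*p + 15) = (p - 5)*(p + 2)*(p - 3)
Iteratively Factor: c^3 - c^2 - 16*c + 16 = (c - 4)*(c^2 + 3*c - 4) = (c - 4)*(c - 1)*(c + 4)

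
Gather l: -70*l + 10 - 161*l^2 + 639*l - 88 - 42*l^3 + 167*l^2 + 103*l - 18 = -42*l^3 + 6*l^2 + 672*l - 96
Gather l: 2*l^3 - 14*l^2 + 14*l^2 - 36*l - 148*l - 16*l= 2*l^3 - 200*l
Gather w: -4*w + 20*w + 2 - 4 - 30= 16*w - 32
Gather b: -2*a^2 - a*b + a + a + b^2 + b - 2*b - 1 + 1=-2*a^2 + 2*a + b^2 + b*(-a - 1)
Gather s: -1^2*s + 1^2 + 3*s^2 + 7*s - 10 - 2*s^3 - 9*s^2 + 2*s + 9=-2*s^3 - 6*s^2 + 8*s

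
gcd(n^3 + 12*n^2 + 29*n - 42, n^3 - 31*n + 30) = n^2 + 5*n - 6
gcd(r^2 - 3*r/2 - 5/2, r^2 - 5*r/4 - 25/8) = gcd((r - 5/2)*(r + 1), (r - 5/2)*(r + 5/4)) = r - 5/2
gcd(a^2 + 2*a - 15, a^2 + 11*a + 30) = a + 5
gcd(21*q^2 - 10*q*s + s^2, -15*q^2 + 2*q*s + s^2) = 3*q - s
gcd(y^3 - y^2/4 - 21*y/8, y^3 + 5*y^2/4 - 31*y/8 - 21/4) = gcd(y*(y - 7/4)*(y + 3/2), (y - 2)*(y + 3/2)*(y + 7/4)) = y + 3/2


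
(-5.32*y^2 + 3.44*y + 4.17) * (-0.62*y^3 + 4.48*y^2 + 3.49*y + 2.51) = 3.2984*y^5 - 25.9664*y^4 - 5.741*y^3 + 17.334*y^2 + 23.1877*y + 10.4667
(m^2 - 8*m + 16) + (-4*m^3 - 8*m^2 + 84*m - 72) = -4*m^3 - 7*m^2 + 76*m - 56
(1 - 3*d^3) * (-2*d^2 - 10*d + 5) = 6*d^5 + 30*d^4 - 15*d^3 - 2*d^2 - 10*d + 5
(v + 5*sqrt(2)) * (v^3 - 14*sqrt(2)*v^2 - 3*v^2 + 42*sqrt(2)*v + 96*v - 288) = v^4 - 9*sqrt(2)*v^3 - 3*v^3 - 44*v^2 + 27*sqrt(2)*v^2 + 132*v + 480*sqrt(2)*v - 1440*sqrt(2)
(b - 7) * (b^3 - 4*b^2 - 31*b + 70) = b^4 - 11*b^3 - 3*b^2 + 287*b - 490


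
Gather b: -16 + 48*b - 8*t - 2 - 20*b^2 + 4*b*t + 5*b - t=-20*b^2 + b*(4*t + 53) - 9*t - 18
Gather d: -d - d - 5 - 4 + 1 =-2*d - 8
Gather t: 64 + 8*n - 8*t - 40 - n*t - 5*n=3*n + t*(-n - 8) + 24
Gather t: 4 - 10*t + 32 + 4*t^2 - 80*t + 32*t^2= 36*t^2 - 90*t + 36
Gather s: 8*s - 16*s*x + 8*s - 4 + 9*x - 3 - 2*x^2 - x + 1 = s*(16 - 16*x) - 2*x^2 + 8*x - 6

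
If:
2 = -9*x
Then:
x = -2/9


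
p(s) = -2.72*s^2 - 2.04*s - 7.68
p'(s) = -5.44*s - 2.04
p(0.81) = -11.12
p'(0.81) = -6.45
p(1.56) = -17.48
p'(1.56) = -10.53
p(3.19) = -41.87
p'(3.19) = -19.39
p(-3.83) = -39.77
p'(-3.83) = 18.80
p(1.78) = -19.93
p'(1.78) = -11.72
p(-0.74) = -7.66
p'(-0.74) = 1.99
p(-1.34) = -9.83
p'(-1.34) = 5.25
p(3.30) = -44.03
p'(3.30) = -19.99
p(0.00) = -7.68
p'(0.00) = -2.04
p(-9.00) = -209.64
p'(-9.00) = 46.92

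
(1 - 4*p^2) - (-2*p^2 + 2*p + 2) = -2*p^2 - 2*p - 1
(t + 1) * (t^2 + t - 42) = t^3 + 2*t^2 - 41*t - 42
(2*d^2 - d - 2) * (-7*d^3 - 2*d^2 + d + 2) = -14*d^5 + 3*d^4 + 18*d^3 + 7*d^2 - 4*d - 4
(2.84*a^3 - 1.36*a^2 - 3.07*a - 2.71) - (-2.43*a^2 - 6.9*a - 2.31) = 2.84*a^3 + 1.07*a^2 + 3.83*a - 0.4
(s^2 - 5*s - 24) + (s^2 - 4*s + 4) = 2*s^2 - 9*s - 20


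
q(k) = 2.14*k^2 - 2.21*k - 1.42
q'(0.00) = -2.21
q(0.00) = -1.42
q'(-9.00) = -40.73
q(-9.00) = 191.81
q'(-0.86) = -5.89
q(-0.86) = 2.06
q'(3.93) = 14.61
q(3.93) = 22.95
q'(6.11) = 23.94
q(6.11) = 64.97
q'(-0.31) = -3.54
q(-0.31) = -0.53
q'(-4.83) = -22.88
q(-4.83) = 59.18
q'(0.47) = -0.20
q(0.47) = -1.99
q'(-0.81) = -5.68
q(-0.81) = 1.77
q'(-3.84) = -18.65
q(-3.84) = 38.62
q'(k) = 4.28*k - 2.21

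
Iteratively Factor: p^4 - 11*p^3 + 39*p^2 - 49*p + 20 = (p - 5)*(p^3 - 6*p^2 + 9*p - 4) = (p - 5)*(p - 1)*(p^2 - 5*p + 4) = (p - 5)*(p - 4)*(p - 1)*(p - 1)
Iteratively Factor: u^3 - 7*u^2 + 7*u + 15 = (u - 3)*(u^2 - 4*u - 5) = (u - 5)*(u - 3)*(u + 1)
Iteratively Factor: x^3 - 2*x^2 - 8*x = (x + 2)*(x^2 - 4*x) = x*(x + 2)*(x - 4)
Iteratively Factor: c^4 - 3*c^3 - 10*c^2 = (c - 5)*(c^3 + 2*c^2) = (c - 5)*(c + 2)*(c^2) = c*(c - 5)*(c + 2)*(c)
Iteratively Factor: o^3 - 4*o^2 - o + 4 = (o - 1)*(o^2 - 3*o - 4) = (o - 4)*(o - 1)*(o + 1)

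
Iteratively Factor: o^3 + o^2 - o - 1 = (o + 1)*(o^2 - 1) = (o + 1)^2*(o - 1)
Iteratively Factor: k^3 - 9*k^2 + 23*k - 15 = (k - 5)*(k^2 - 4*k + 3) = (k - 5)*(k - 1)*(k - 3)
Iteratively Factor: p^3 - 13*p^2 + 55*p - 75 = (p - 5)*(p^2 - 8*p + 15) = (p - 5)^2*(p - 3)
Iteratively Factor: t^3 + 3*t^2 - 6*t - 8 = (t + 1)*(t^2 + 2*t - 8) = (t + 1)*(t + 4)*(t - 2)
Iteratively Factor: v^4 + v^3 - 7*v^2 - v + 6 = (v + 1)*(v^3 - 7*v + 6) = (v + 1)*(v + 3)*(v^2 - 3*v + 2) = (v - 2)*(v + 1)*(v + 3)*(v - 1)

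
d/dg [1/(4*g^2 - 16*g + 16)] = (2 - g)/(2*(g^2 - 4*g + 4)^2)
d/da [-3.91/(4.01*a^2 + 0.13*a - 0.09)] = (31.3582*a + 0.5083)/(4.01*a^2 + 0.13*a - 0.09)^2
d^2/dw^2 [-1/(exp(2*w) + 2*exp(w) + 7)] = 2*(-4*(exp(w) + 1)^2*exp(w) + (2*exp(w) + 1)*(exp(2*w) + 2*exp(w) + 7))*exp(w)/(exp(2*w) + 2*exp(w) + 7)^3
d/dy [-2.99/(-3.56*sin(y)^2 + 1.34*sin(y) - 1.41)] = (4.0066 - 21.2888*sin(y))*cos(y)/(3.56*sin(y)^2 - 1.34*sin(y) + 1.41)^2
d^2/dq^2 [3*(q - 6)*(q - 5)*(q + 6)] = 18*q - 30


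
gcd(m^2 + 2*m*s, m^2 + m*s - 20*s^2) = 1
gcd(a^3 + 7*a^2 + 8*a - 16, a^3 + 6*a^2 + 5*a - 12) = a^2 + 3*a - 4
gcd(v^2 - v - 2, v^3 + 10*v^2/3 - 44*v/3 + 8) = v - 2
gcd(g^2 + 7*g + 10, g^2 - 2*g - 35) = g + 5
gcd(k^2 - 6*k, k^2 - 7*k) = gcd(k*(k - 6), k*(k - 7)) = k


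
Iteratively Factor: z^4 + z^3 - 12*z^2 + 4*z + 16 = (z - 2)*(z^3 + 3*z^2 - 6*z - 8) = (z - 2)^2*(z^2 + 5*z + 4) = (z - 2)^2*(z + 4)*(z + 1)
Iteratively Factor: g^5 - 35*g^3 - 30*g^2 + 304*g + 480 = (g - 4)*(g^4 + 4*g^3 - 19*g^2 - 106*g - 120) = (g - 4)*(g + 3)*(g^3 + g^2 - 22*g - 40) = (g - 5)*(g - 4)*(g + 3)*(g^2 + 6*g + 8) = (g - 5)*(g - 4)*(g + 3)*(g + 4)*(g + 2)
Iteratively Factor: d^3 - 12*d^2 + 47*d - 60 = (d - 3)*(d^2 - 9*d + 20) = (d - 4)*(d - 3)*(d - 5)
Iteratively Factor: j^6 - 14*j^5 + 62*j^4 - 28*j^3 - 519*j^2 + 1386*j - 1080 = (j - 4)*(j^5 - 10*j^4 + 22*j^3 + 60*j^2 - 279*j + 270) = (j - 4)*(j - 3)*(j^4 - 7*j^3 + j^2 + 63*j - 90) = (j - 5)*(j - 4)*(j - 3)*(j^3 - 2*j^2 - 9*j + 18) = (j - 5)*(j - 4)*(j - 3)*(j - 2)*(j^2 - 9) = (j - 5)*(j - 4)*(j - 3)*(j - 2)*(j + 3)*(j - 3)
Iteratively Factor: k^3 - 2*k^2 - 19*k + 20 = (k + 4)*(k^2 - 6*k + 5) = (k - 1)*(k + 4)*(k - 5)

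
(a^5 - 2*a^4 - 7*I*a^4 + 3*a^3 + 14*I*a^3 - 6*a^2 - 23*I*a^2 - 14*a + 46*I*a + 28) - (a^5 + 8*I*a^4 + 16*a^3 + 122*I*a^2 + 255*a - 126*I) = -2*a^4 - 15*I*a^4 - 13*a^3 + 14*I*a^3 - 6*a^2 - 145*I*a^2 - 269*a + 46*I*a + 28 + 126*I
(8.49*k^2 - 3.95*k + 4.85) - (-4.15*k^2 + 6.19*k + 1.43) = 12.64*k^2 - 10.14*k + 3.42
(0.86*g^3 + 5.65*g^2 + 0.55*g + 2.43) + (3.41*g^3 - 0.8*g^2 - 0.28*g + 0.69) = 4.27*g^3 + 4.85*g^2 + 0.27*g + 3.12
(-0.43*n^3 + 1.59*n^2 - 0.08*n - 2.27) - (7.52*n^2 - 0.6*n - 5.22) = -0.43*n^3 - 5.93*n^2 + 0.52*n + 2.95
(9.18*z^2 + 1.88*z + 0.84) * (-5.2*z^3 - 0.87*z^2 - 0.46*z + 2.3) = -47.736*z^5 - 17.7626*z^4 - 10.2264*z^3 + 19.5184*z^2 + 3.9376*z + 1.932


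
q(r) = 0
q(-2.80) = 0.00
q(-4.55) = 0.00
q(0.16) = 0.00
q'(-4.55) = 0.00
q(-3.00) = 0.00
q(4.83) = 0.00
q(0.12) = 0.00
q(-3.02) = 0.00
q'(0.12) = 0.00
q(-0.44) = 0.00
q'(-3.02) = 0.00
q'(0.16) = 0.00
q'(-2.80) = 0.00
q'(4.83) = 0.00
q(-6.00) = 0.00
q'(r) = 0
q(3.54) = 0.00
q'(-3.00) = 0.00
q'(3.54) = 0.00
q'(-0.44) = 0.00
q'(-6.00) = 0.00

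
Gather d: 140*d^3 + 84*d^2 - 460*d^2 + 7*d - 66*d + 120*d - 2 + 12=140*d^3 - 376*d^2 + 61*d + 10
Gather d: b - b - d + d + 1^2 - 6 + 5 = 0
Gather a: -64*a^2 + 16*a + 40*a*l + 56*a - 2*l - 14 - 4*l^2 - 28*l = -64*a^2 + a*(40*l + 72) - 4*l^2 - 30*l - 14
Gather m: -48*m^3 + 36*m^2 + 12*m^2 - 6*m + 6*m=-48*m^3 + 48*m^2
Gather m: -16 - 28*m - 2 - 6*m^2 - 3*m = -6*m^2 - 31*m - 18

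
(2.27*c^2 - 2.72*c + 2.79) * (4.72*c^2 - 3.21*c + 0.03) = 10.7144*c^4 - 20.1251*c^3 + 21.9681*c^2 - 9.0375*c + 0.0837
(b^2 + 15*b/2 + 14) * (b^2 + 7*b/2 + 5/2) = b^4 + 11*b^3 + 171*b^2/4 + 271*b/4 + 35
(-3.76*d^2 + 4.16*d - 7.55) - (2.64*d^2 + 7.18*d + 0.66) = -6.4*d^2 - 3.02*d - 8.21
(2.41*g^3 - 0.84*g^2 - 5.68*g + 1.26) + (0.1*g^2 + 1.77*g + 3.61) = 2.41*g^3 - 0.74*g^2 - 3.91*g + 4.87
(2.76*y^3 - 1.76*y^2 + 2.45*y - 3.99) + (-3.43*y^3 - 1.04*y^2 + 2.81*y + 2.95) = -0.67*y^3 - 2.8*y^2 + 5.26*y - 1.04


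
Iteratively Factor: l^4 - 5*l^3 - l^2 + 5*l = (l + 1)*(l^3 - 6*l^2 + 5*l) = (l - 5)*(l + 1)*(l^2 - l) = l*(l - 5)*(l + 1)*(l - 1)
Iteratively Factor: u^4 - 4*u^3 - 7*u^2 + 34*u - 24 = (u - 4)*(u^3 - 7*u + 6) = (u - 4)*(u + 3)*(u^2 - 3*u + 2) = (u - 4)*(u - 1)*(u + 3)*(u - 2)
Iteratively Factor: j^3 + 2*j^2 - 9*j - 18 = (j - 3)*(j^2 + 5*j + 6) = (j - 3)*(j + 3)*(j + 2)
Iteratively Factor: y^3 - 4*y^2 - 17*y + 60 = (y - 3)*(y^2 - y - 20) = (y - 5)*(y - 3)*(y + 4)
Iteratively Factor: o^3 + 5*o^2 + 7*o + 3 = (o + 1)*(o^2 + 4*o + 3) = (o + 1)^2*(o + 3)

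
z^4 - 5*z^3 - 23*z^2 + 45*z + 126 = (z - 7)*(z - 3)*(z + 2)*(z + 3)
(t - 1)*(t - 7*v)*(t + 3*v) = t^3 - 4*t^2*v - t^2 - 21*t*v^2 + 4*t*v + 21*v^2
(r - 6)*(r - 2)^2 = r^3 - 10*r^2 + 28*r - 24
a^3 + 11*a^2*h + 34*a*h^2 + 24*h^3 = (a + h)*(a + 4*h)*(a + 6*h)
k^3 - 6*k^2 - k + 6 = (k - 6)*(k - 1)*(k + 1)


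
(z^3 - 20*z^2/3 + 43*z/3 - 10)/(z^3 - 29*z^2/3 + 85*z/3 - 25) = (z - 2)/(z - 5)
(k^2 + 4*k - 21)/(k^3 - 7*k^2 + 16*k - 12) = (k + 7)/(k^2 - 4*k + 4)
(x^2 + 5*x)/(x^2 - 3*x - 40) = x/(x - 8)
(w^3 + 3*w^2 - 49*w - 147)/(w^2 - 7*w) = w + 10 + 21/w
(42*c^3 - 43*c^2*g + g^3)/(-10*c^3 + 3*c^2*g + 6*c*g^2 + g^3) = (-42*c^2 + c*g + g^2)/(10*c^2 + 7*c*g + g^2)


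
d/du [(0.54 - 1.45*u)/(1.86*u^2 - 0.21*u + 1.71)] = (2.697*u^2 - 2.0088*u - 2.3661)/(3.4596*u^4 - 0.7812*u^3 + 6.4053*u^2 - 0.7182*u + 2.9241)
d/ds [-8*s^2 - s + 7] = -16*s - 1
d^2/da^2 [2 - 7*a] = 0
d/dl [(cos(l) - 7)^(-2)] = 2*sin(l)/(cos(l) - 7)^3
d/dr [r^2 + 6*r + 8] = 2*r + 6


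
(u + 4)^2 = u^2 + 8*u + 16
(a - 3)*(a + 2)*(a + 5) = a^3 + 4*a^2 - 11*a - 30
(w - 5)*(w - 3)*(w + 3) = w^3 - 5*w^2 - 9*w + 45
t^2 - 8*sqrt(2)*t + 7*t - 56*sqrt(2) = (t + 7)*(t - 8*sqrt(2))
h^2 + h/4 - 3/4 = (h - 3/4)*(h + 1)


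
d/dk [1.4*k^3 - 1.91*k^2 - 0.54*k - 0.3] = 4.2*k^2 - 3.82*k - 0.54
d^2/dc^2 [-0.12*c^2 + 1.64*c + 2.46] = -0.240000000000000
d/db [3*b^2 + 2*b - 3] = 6*b + 2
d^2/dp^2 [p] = 0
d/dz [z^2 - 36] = 2*z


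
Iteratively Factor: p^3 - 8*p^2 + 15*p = (p - 5)*(p^2 - 3*p) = (p - 5)*(p - 3)*(p)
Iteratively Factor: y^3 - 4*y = (y - 2)*(y^2 + 2*y) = (y - 2)*(y + 2)*(y)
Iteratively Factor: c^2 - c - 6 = (c - 3)*(c + 2)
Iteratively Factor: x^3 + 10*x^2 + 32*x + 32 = (x + 2)*(x^2 + 8*x + 16) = (x + 2)*(x + 4)*(x + 4)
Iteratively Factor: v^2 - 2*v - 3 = (v - 3)*(v + 1)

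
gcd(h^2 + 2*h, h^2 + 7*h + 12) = 1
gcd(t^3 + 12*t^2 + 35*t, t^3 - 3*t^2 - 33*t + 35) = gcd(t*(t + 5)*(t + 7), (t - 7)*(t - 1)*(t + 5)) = t + 5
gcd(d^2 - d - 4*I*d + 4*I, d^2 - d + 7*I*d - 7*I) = d - 1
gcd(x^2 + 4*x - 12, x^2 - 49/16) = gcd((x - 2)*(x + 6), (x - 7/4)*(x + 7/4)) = 1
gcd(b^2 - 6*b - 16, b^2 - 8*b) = b - 8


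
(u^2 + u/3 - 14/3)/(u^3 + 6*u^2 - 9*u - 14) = (u + 7/3)/(u^2 + 8*u + 7)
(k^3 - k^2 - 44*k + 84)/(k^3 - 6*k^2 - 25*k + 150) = (k^2 + 5*k - 14)/(k^2 - 25)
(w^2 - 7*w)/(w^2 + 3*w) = (w - 7)/(w + 3)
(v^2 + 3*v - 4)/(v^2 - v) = (v + 4)/v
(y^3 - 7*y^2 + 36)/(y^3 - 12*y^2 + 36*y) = (y^2 - y - 6)/(y*(y - 6))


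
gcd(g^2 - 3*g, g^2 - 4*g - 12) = 1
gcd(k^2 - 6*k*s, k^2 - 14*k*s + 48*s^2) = -k + 6*s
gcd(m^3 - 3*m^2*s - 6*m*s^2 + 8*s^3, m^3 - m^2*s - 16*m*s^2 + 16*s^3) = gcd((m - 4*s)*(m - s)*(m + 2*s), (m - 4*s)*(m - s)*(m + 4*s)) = m^2 - 5*m*s + 4*s^2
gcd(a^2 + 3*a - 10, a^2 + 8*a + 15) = a + 5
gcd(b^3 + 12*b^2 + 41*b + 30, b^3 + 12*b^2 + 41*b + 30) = b^3 + 12*b^2 + 41*b + 30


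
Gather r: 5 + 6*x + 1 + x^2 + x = x^2 + 7*x + 6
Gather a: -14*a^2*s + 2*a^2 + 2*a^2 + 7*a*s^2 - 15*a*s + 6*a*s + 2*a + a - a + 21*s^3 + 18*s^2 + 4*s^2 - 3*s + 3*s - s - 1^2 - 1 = a^2*(4 - 14*s) + a*(7*s^2 - 9*s + 2) + 21*s^3 + 22*s^2 - s - 2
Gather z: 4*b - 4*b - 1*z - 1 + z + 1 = 0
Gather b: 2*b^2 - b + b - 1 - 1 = 2*b^2 - 2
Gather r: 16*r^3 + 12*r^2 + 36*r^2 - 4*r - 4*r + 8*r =16*r^3 + 48*r^2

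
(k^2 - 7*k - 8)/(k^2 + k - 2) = (k^2 - 7*k - 8)/(k^2 + k - 2)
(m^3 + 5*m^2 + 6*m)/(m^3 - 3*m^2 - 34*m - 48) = m/(m - 8)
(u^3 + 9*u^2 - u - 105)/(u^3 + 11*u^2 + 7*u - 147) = (u + 5)/(u + 7)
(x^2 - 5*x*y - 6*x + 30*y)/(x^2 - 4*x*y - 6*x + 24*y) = (x - 5*y)/(x - 4*y)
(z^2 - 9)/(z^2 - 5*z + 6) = (z + 3)/(z - 2)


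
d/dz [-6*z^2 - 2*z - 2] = -12*z - 2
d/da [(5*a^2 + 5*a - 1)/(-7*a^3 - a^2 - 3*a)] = (35*a^4 + 70*a^3 - 31*a^2 - 2*a - 3)/(a^2*(49*a^4 + 14*a^3 + 43*a^2 + 6*a + 9))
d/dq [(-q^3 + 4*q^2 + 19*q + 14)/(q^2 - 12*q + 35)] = (-q^2 + 10*q + 17)/(q^2 - 10*q + 25)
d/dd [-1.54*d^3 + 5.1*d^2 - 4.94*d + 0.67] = -4.62*d^2 + 10.2*d - 4.94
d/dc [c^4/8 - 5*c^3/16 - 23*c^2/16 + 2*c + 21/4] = c^3/2 - 15*c^2/16 - 23*c/8 + 2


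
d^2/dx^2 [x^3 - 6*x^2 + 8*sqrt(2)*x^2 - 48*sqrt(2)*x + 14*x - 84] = 6*x - 12 + 16*sqrt(2)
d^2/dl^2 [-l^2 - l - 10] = -2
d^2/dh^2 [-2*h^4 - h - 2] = -24*h^2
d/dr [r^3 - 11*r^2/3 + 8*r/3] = 3*r^2 - 22*r/3 + 8/3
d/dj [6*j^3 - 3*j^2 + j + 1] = 18*j^2 - 6*j + 1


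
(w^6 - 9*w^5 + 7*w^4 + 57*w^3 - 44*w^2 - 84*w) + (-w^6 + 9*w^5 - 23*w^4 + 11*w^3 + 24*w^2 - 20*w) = -16*w^4 + 68*w^3 - 20*w^2 - 104*w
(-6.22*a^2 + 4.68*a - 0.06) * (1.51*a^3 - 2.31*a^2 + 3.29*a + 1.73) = -9.3922*a^5 + 21.435*a^4 - 31.3652*a^3 + 4.7752*a^2 + 7.899*a - 0.1038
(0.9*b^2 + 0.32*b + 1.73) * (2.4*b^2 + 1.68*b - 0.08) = 2.16*b^4 + 2.28*b^3 + 4.6176*b^2 + 2.8808*b - 0.1384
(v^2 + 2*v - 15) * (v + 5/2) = v^3 + 9*v^2/2 - 10*v - 75/2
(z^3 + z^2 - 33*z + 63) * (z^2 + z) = z^5 + 2*z^4 - 32*z^3 + 30*z^2 + 63*z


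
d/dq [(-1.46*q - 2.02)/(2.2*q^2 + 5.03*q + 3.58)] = (3.212*q^2 + 8.888*q + 4.9338)/(4.84*q^4 + 22.132*q^3 + 41.0529*q^2 + 36.0148*q + 12.8164)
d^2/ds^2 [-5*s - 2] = 0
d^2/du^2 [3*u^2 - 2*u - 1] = 6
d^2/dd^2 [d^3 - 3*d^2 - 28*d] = 6*d - 6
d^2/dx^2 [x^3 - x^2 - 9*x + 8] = 6*x - 2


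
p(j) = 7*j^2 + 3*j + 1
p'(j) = 14*j + 3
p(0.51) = 4.35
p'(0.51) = 10.14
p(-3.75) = 88.19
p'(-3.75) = -49.50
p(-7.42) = 364.13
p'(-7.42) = -100.88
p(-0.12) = 0.74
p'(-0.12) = 1.32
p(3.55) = 99.87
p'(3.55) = 52.70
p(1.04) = 11.69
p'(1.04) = 17.56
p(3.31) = 87.62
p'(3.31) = 49.34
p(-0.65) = 2.01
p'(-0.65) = -6.10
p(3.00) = 73.00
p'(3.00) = 45.00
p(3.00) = 73.00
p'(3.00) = 45.00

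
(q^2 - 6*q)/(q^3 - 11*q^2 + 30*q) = 1/(q - 5)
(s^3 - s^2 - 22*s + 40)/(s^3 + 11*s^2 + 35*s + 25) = (s^2 - 6*s + 8)/(s^2 + 6*s + 5)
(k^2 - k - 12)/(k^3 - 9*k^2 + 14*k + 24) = (k + 3)/(k^2 - 5*k - 6)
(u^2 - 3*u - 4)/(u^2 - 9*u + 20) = (u + 1)/(u - 5)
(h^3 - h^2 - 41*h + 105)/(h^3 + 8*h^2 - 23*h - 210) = (h - 3)/(h + 6)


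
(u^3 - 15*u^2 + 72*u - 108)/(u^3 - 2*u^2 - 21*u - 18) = (u^2 - 9*u + 18)/(u^2 + 4*u + 3)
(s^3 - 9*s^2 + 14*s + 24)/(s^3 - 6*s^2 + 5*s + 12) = (s - 6)/(s - 3)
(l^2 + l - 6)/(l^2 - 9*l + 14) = (l + 3)/(l - 7)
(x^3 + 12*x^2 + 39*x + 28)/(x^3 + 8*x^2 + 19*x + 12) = (x + 7)/(x + 3)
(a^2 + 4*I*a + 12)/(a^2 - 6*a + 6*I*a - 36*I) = (a - 2*I)/(a - 6)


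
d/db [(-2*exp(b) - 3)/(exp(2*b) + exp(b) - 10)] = ((2*exp(b) + 1)*(2*exp(b) + 3) - 2*exp(2*b) - 2*exp(b) + 20)*exp(b)/(exp(2*b) + exp(b) - 10)^2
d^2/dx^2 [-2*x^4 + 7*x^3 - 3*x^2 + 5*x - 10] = -24*x^2 + 42*x - 6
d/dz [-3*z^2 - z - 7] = -6*z - 1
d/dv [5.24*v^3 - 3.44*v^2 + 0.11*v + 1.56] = 15.72*v^2 - 6.88*v + 0.11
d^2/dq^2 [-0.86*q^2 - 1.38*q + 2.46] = -1.72000000000000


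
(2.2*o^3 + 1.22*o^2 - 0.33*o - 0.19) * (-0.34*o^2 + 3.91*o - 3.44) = -0.748*o^5 + 8.1872*o^4 - 2.6856*o^3 - 5.4225*o^2 + 0.3923*o + 0.6536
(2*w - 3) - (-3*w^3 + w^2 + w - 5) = 3*w^3 - w^2 + w + 2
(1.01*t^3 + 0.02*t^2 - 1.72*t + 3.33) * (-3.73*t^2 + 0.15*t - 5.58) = -3.7673*t^5 + 0.0769*t^4 + 0.7828*t^3 - 12.7905*t^2 + 10.0971*t - 18.5814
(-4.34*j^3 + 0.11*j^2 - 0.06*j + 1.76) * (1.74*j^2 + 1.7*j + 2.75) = -7.5516*j^5 - 7.1866*j^4 - 11.8524*j^3 + 3.2629*j^2 + 2.827*j + 4.84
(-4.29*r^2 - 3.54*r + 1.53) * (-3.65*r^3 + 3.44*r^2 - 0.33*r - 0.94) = 15.6585*r^5 - 1.8366*r^4 - 16.3464*r^3 + 10.464*r^2 + 2.8227*r - 1.4382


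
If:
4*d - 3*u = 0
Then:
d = 3*u/4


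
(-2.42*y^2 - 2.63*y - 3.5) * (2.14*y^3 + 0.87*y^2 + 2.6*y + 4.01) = -5.1788*y^5 - 7.7336*y^4 - 16.0701*y^3 - 19.5872*y^2 - 19.6463*y - 14.035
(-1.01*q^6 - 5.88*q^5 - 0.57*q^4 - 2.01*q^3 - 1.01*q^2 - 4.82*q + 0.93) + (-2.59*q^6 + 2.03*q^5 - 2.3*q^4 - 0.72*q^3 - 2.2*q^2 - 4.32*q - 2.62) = -3.6*q^6 - 3.85*q^5 - 2.87*q^4 - 2.73*q^3 - 3.21*q^2 - 9.14*q - 1.69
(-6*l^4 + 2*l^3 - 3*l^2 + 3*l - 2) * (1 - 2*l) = 12*l^5 - 10*l^4 + 8*l^3 - 9*l^2 + 7*l - 2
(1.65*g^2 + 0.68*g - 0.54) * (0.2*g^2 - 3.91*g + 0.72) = 0.33*g^4 - 6.3155*g^3 - 1.5788*g^2 + 2.601*g - 0.3888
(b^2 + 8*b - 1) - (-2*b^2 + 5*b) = 3*b^2 + 3*b - 1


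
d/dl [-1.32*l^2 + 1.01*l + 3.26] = 1.01 - 2.64*l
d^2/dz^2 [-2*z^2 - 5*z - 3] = -4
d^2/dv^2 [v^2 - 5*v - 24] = 2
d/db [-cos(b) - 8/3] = sin(b)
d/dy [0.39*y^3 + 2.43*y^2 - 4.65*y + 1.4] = 1.17*y^2 + 4.86*y - 4.65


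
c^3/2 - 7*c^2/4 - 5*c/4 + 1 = (c/2 + 1/2)*(c - 4)*(c - 1/2)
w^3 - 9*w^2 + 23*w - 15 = (w - 5)*(w - 3)*(w - 1)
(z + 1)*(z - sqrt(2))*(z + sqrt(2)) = z^3 + z^2 - 2*z - 2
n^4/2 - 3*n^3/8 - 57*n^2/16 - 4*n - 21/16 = (n/2 + 1/2)*(n - 7/2)*(n + 3/4)*(n + 1)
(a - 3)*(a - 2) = a^2 - 5*a + 6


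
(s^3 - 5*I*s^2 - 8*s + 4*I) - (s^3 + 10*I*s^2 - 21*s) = -15*I*s^2 + 13*s + 4*I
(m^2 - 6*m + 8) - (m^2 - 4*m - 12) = 20 - 2*m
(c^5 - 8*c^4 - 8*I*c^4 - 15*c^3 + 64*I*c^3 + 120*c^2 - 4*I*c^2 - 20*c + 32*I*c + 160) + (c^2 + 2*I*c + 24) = c^5 - 8*c^4 - 8*I*c^4 - 15*c^3 + 64*I*c^3 + 121*c^2 - 4*I*c^2 - 20*c + 34*I*c + 184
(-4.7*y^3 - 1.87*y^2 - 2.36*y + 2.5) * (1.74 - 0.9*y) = 4.23*y^4 - 6.495*y^3 - 1.1298*y^2 - 6.3564*y + 4.35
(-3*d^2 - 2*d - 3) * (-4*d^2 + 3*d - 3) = 12*d^4 - d^3 + 15*d^2 - 3*d + 9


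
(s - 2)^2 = s^2 - 4*s + 4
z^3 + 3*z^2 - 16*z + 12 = (z - 2)*(z - 1)*(z + 6)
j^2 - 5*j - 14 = (j - 7)*(j + 2)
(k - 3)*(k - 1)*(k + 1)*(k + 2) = k^4 - k^3 - 7*k^2 + k + 6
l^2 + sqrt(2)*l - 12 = (l - 2*sqrt(2))*(l + 3*sqrt(2))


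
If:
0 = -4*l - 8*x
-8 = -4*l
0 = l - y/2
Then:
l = 2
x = -1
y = 4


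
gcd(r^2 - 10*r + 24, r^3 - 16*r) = r - 4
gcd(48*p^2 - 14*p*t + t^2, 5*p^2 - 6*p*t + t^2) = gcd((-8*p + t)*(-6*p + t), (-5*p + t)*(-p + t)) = 1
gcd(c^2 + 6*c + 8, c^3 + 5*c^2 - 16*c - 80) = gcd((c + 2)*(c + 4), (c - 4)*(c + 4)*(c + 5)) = c + 4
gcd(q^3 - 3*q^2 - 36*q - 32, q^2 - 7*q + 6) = 1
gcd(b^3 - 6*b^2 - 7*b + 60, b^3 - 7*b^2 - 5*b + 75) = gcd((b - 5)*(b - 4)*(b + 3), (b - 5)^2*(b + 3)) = b^2 - 2*b - 15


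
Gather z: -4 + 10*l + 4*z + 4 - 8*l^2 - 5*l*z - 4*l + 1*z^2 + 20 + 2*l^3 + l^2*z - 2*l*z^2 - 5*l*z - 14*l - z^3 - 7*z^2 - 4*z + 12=2*l^3 - 8*l^2 - 8*l - z^3 + z^2*(-2*l - 6) + z*(l^2 - 10*l) + 32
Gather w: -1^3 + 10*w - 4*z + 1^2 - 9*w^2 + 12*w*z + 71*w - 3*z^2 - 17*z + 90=-9*w^2 + w*(12*z + 81) - 3*z^2 - 21*z + 90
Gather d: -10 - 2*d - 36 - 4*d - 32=-6*d - 78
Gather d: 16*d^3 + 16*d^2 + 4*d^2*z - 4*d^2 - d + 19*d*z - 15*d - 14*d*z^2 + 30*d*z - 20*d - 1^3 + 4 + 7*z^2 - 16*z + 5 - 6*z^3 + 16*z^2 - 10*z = 16*d^3 + d^2*(4*z + 12) + d*(-14*z^2 + 49*z - 36) - 6*z^3 + 23*z^2 - 26*z + 8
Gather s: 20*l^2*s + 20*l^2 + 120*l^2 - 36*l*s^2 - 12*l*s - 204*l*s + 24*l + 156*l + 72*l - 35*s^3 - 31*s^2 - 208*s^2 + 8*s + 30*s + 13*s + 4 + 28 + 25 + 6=140*l^2 + 252*l - 35*s^3 + s^2*(-36*l - 239) + s*(20*l^2 - 216*l + 51) + 63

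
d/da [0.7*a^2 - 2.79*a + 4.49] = 1.4*a - 2.79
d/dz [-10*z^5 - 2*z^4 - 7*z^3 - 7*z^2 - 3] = z*(-50*z^3 - 8*z^2 - 21*z - 14)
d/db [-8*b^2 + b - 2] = 1 - 16*b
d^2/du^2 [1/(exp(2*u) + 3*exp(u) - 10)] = (2*(2*exp(u) + 3)^2*exp(u) - (4*exp(u) + 3)*(exp(2*u) + 3*exp(u) - 10))*exp(u)/(exp(2*u) + 3*exp(u) - 10)^3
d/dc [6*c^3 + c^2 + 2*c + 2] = 18*c^2 + 2*c + 2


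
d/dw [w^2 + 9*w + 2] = 2*w + 9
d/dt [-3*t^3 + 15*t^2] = 3*t*(10 - 3*t)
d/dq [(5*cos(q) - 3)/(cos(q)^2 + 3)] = (5*cos(q)^2 - 6*cos(q) - 15)*sin(q)/((sin(q) - 2)^2*(sin(q) + 2)^2)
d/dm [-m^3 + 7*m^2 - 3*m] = -3*m^2 + 14*m - 3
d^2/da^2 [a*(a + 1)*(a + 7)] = 6*a + 16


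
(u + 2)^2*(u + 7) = u^3 + 11*u^2 + 32*u + 28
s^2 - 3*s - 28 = (s - 7)*(s + 4)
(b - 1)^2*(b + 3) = b^3 + b^2 - 5*b + 3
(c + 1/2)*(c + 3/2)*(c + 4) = c^3 + 6*c^2 + 35*c/4 + 3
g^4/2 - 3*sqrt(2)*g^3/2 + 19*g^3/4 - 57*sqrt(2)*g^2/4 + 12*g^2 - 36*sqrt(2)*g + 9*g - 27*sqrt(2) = (g/2 + 1)*(g + 3/2)*(g + 6)*(g - 3*sqrt(2))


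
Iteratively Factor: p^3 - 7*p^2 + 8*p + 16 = (p - 4)*(p^2 - 3*p - 4) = (p - 4)*(p + 1)*(p - 4)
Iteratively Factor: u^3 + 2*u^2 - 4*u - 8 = (u + 2)*(u^2 - 4) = (u - 2)*(u + 2)*(u + 2)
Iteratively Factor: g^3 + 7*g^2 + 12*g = (g + 4)*(g^2 + 3*g) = (g + 3)*(g + 4)*(g)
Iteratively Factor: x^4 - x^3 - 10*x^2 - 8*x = (x + 2)*(x^3 - 3*x^2 - 4*x) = (x + 1)*(x + 2)*(x^2 - 4*x) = (x - 4)*(x + 1)*(x + 2)*(x)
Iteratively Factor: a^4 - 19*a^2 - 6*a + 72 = (a - 2)*(a^3 + 2*a^2 - 15*a - 36) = (a - 2)*(a + 3)*(a^2 - a - 12) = (a - 4)*(a - 2)*(a + 3)*(a + 3)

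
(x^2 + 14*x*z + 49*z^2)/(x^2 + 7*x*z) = (x + 7*z)/x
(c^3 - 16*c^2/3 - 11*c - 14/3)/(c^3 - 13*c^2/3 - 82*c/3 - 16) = (c^2 - 6*c - 7)/(c^2 - 5*c - 24)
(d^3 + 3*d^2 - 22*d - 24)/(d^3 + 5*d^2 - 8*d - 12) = (d - 4)/(d - 2)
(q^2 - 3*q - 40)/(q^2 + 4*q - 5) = (q - 8)/(q - 1)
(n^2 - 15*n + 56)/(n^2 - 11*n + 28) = (n - 8)/(n - 4)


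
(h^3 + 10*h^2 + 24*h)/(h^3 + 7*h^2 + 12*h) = (h + 6)/(h + 3)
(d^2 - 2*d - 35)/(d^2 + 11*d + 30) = (d - 7)/(d + 6)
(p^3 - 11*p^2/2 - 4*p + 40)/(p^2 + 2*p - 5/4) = 2*(p^2 - 8*p + 16)/(2*p - 1)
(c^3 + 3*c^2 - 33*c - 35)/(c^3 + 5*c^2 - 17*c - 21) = (c - 5)/(c - 3)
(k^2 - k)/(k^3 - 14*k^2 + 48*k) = (k - 1)/(k^2 - 14*k + 48)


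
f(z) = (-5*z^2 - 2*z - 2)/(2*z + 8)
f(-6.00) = 42.50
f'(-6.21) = 5.08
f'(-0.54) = 0.59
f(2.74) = -3.34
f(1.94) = -2.08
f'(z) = (-10*z - 2)/(2*z + 8) - 2*(-5*z^2 - 2*z - 2)/(2*z + 8)^2 = (-5*z^2 - 40*z - 6)/(2*(z^2 + 8*z + 16))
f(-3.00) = -20.50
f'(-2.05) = 7.23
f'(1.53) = -1.29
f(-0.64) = -0.41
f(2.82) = -3.48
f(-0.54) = -0.34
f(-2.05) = -4.85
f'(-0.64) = 0.78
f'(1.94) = -1.45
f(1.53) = -1.52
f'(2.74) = -1.69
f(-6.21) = 41.27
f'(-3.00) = 34.50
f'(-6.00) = 6.75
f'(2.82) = -1.70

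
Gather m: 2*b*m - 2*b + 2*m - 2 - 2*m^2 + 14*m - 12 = -2*b - 2*m^2 + m*(2*b + 16) - 14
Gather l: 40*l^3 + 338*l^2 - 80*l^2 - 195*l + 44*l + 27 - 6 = 40*l^3 + 258*l^2 - 151*l + 21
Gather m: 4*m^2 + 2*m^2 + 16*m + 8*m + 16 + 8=6*m^2 + 24*m + 24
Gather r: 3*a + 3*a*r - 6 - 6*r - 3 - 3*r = 3*a + r*(3*a - 9) - 9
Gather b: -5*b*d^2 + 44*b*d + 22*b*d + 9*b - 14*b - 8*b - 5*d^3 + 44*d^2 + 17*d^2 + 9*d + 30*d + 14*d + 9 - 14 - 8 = b*(-5*d^2 + 66*d - 13) - 5*d^3 + 61*d^2 + 53*d - 13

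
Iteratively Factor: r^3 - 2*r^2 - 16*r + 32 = (r - 4)*(r^2 + 2*r - 8) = (r - 4)*(r - 2)*(r + 4)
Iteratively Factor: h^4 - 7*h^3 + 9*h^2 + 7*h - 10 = (h - 5)*(h^3 - 2*h^2 - h + 2) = (h - 5)*(h - 2)*(h^2 - 1) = (h - 5)*(h - 2)*(h - 1)*(h + 1)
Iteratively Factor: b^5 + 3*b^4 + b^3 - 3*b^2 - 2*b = (b + 1)*(b^4 + 2*b^3 - b^2 - 2*b) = (b + 1)^2*(b^3 + b^2 - 2*b) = (b - 1)*(b + 1)^2*(b^2 + 2*b) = b*(b - 1)*(b + 1)^2*(b + 2)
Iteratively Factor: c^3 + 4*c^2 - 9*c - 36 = (c + 4)*(c^2 - 9) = (c - 3)*(c + 4)*(c + 3)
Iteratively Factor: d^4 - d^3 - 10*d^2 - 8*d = (d - 4)*(d^3 + 3*d^2 + 2*d) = (d - 4)*(d + 1)*(d^2 + 2*d) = d*(d - 4)*(d + 1)*(d + 2)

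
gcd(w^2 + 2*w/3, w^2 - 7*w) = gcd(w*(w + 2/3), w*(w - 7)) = w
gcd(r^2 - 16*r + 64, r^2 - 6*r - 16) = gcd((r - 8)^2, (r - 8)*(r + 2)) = r - 8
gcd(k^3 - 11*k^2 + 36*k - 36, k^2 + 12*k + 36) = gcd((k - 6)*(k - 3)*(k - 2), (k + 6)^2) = 1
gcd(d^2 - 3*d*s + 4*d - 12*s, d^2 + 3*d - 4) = d + 4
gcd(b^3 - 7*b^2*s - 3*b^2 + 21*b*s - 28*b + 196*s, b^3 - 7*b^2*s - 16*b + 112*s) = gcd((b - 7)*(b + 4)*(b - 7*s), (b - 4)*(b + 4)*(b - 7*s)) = -b^2 + 7*b*s - 4*b + 28*s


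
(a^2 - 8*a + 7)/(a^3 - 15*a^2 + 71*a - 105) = (a - 1)/(a^2 - 8*a + 15)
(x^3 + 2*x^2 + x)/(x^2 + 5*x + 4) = x*(x + 1)/(x + 4)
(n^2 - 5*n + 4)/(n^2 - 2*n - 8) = (n - 1)/(n + 2)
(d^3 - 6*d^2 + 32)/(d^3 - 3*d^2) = (d^3 - 6*d^2 + 32)/(d^2*(d - 3))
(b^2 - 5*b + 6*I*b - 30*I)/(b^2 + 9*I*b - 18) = (b - 5)/(b + 3*I)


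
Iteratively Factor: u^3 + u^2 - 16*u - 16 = (u + 1)*(u^2 - 16) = (u - 4)*(u + 1)*(u + 4)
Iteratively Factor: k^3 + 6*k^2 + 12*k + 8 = (k + 2)*(k^2 + 4*k + 4) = (k + 2)^2*(k + 2)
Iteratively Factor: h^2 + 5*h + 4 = (h + 1)*(h + 4)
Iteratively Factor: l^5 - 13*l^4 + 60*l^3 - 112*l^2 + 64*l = (l - 1)*(l^4 - 12*l^3 + 48*l^2 - 64*l) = (l - 4)*(l - 1)*(l^3 - 8*l^2 + 16*l) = l*(l - 4)*(l - 1)*(l^2 - 8*l + 16) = l*(l - 4)^2*(l - 1)*(l - 4)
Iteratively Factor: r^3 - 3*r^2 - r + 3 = (r + 1)*(r^2 - 4*r + 3) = (r - 3)*(r + 1)*(r - 1)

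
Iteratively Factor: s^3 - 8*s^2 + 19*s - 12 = (s - 3)*(s^2 - 5*s + 4) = (s - 4)*(s - 3)*(s - 1)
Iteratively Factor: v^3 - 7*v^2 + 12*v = (v - 3)*(v^2 - 4*v) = (v - 4)*(v - 3)*(v)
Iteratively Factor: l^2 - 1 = (l + 1)*(l - 1)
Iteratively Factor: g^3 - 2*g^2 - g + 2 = (g - 1)*(g^2 - g - 2) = (g - 2)*(g - 1)*(g + 1)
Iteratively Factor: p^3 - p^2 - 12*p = (p)*(p^2 - p - 12) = p*(p + 3)*(p - 4)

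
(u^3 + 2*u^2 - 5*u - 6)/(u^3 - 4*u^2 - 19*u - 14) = (u^2 + u - 6)/(u^2 - 5*u - 14)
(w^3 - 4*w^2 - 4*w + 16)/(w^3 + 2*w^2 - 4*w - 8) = (w - 4)/(w + 2)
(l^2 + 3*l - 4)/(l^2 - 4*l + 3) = (l + 4)/(l - 3)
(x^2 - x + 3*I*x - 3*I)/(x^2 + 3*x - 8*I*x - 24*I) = (x^2 + x*(-1 + 3*I) - 3*I)/(x^2 + x*(3 - 8*I) - 24*I)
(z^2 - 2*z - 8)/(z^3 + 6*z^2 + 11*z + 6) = (z - 4)/(z^2 + 4*z + 3)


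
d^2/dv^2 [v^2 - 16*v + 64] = 2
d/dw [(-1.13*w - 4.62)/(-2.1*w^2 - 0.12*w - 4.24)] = (-2.373*w^2 - 19.404*w + 4.2368)/(4.41*w^4 + 0.504*w^3 + 17.8224*w^2 + 1.0176*w + 17.9776)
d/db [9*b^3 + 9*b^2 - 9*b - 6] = 27*b^2 + 18*b - 9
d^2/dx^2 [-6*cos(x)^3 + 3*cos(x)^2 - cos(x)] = 11*cos(x)/2 - 6*cos(2*x) + 27*cos(3*x)/2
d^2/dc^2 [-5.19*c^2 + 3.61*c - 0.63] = -10.3800000000000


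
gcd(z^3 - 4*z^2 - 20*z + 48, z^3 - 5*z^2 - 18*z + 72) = z^2 - 2*z - 24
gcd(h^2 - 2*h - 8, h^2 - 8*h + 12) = 1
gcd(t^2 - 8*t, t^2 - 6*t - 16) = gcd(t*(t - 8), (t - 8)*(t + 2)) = t - 8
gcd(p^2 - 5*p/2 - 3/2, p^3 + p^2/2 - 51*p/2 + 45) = p - 3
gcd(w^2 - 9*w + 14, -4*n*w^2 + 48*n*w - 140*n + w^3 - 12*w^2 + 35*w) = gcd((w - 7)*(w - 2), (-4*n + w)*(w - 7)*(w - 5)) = w - 7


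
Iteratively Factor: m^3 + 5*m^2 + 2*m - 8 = (m - 1)*(m^2 + 6*m + 8) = (m - 1)*(m + 2)*(m + 4)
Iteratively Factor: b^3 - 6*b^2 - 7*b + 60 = (b + 3)*(b^2 - 9*b + 20) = (b - 4)*(b + 3)*(b - 5)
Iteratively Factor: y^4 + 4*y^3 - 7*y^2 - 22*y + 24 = (y + 4)*(y^3 - 7*y + 6) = (y - 2)*(y + 4)*(y^2 + 2*y - 3) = (y - 2)*(y + 3)*(y + 4)*(y - 1)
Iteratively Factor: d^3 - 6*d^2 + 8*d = (d)*(d^2 - 6*d + 8) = d*(d - 2)*(d - 4)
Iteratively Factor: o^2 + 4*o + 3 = (o + 3)*(o + 1)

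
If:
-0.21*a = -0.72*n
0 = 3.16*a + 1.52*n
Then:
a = 0.00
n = 0.00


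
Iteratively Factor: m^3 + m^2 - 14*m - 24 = (m + 2)*(m^2 - m - 12) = (m - 4)*(m + 2)*(m + 3)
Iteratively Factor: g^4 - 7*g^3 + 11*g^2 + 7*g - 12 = (g - 3)*(g^3 - 4*g^2 - g + 4) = (g - 4)*(g - 3)*(g^2 - 1) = (g - 4)*(g - 3)*(g - 1)*(g + 1)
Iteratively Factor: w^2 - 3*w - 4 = (w - 4)*(w + 1)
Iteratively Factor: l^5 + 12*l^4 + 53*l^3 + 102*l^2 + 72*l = (l)*(l^4 + 12*l^3 + 53*l^2 + 102*l + 72) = l*(l + 3)*(l^3 + 9*l^2 + 26*l + 24) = l*(l + 3)^2*(l^2 + 6*l + 8) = l*(l + 3)^2*(l + 4)*(l + 2)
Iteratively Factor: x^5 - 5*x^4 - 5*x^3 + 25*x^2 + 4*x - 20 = (x - 1)*(x^4 - 4*x^3 - 9*x^2 + 16*x + 20) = (x - 1)*(x + 2)*(x^3 - 6*x^2 + 3*x + 10) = (x - 5)*(x - 1)*(x + 2)*(x^2 - x - 2) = (x - 5)*(x - 1)*(x + 1)*(x + 2)*(x - 2)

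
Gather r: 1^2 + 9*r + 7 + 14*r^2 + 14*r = 14*r^2 + 23*r + 8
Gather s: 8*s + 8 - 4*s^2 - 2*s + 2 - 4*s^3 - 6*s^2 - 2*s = -4*s^3 - 10*s^2 + 4*s + 10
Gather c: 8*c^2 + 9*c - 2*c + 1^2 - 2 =8*c^2 + 7*c - 1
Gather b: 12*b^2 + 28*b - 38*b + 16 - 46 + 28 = 12*b^2 - 10*b - 2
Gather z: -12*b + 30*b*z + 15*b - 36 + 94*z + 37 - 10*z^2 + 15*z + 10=3*b - 10*z^2 + z*(30*b + 109) + 11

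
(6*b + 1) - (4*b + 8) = 2*b - 7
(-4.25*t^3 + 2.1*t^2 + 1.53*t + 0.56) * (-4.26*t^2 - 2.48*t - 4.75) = 18.105*t^5 + 1.594*t^4 + 8.4617*t^3 - 16.155*t^2 - 8.6563*t - 2.66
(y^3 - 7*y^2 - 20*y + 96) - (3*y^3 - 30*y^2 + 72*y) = -2*y^3 + 23*y^2 - 92*y + 96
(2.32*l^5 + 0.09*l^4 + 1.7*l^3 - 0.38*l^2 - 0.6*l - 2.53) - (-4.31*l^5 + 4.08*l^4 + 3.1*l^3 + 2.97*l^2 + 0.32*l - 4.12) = 6.63*l^5 - 3.99*l^4 - 1.4*l^3 - 3.35*l^2 - 0.92*l + 1.59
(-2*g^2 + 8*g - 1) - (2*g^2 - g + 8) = -4*g^2 + 9*g - 9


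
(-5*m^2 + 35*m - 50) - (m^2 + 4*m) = -6*m^2 + 31*m - 50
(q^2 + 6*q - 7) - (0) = q^2 + 6*q - 7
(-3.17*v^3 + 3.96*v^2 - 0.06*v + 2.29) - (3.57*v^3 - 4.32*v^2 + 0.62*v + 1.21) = -6.74*v^3 + 8.28*v^2 - 0.68*v + 1.08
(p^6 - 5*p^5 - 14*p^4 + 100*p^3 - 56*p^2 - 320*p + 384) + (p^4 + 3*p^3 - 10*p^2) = p^6 - 5*p^5 - 13*p^4 + 103*p^3 - 66*p^2 - 320*p + 384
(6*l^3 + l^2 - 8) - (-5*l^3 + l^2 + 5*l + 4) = 11*l^3 - 5*l - 12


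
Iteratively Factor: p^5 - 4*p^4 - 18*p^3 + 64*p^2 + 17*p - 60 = (p - 3)*(p^4 - p^3 - 21*p^2 + p + 20) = (p - 3)*(p + 4)*(p^3 - 5*p^2 - p + 5) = (p - 3)*(p - 1)*(p + 4)*(p^2 - 4*p - 5) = (p - 3)*(p - 1)*(p + 1)*(p + 4)*(p - 5)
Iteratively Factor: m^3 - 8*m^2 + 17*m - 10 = (m - 5)*(m^2 - 3*m + 2) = (m - 5)*(m - 2)*(m - 1)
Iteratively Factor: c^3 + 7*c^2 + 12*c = (c + 3)*(c^2 + 4*c) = (c + 3)*(c + 4)*(c)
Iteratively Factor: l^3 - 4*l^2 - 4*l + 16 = (l - 2)*(l^2 - 2*l - 8) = (l - 2)*(l + 2)*(l - 4)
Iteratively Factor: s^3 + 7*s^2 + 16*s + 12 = (s + 2)*(s^2 + 5*s + 6) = (s + 2)*(s + 3)*(s + 2)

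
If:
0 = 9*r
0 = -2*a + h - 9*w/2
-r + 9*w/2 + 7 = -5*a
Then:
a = -9*w/10 - 7/5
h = 27*w/10 - 14/5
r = 0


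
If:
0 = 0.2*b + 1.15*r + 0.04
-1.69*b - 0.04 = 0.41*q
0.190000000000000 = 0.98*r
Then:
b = -1.31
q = 5.32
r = 0.19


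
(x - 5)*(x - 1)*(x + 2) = x^3 - 4*x^2 - 7*x + 10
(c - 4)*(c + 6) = c^2 + 2*c - 24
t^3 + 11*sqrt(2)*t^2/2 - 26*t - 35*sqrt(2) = (t - 5*sqrt(2)/2)*(t + sqrt(2))*(t + 7*sqrt(2))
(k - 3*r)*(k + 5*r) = k^2 + 2*k*r - 15*r^2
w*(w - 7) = w^2 - 7*w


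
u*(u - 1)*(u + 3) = u^3 + 2*u^2 - 3*u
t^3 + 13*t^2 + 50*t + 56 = (t + 2)*(t + 4)*(t + 7)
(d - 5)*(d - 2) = d^2 - 7*d + 10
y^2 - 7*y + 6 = (y - 6)*(y - 1)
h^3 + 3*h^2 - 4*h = h*(h - 1)*(h + 4)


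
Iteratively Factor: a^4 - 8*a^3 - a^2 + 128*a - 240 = (a + 4)*(a^3 - 12*a^2 + 47*a - 60) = (a - 5)*(a + 4)*(a^2 - 7*a + 12) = (a - 5)*(a - 3)*(a + 4)*(a - 4)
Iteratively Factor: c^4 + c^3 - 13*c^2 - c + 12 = (c - 3)*(c^3 + 4*c^2 - c - 4) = (c - 3)*(c - 1)*(c^2 + 5*c + 4) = (c - 3)*(c - 1)*(c + 4)*(c + 1)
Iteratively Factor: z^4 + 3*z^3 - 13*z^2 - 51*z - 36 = (z + 3)*(z^3 - 13*z - 12) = (z + 1)*(z + 3)*(z^2 - z - 12) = (z - 4)*(z + 1)*(z + 3)*(z + 3)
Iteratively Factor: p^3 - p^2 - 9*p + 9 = (p + 3)*(p^2 - 4*p + 3) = (p - 3)*(p + 3)*(p - 1)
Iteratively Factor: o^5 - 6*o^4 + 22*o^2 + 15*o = (o + 1)*(o^4 - 7*o^3 + 7*o^2 + 15*o) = (o - 5)*(o + 1)*(o^3 - 2*o^2 - 3*o) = (o - 5)*(o - 3)*(o + 1)*(o^2 + o) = (o - 5)*(o - 3)*(o + 1)^2*(o)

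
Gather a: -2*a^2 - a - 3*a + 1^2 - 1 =-2*a^2 - 4*a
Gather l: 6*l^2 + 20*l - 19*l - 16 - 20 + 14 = 6*l^2 + l - 22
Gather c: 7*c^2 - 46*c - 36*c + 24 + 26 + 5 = 7*c^2 - 82*c + 55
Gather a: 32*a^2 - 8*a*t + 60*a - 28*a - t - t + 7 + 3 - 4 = 32*a^2 + a*(32 - 8*t) - 2*t + 6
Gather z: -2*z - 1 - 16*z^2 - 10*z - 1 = -16*z^2 - 12*z - 2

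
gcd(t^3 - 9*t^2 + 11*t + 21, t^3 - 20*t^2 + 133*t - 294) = t - 7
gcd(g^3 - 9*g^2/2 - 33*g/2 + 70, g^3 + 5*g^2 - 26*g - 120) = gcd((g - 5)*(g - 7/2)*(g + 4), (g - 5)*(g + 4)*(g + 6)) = g^2 - g - 20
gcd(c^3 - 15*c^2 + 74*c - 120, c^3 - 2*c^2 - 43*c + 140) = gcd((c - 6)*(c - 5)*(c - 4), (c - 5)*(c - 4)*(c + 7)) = c^2 - 9*c + 20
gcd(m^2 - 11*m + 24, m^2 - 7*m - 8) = m - 8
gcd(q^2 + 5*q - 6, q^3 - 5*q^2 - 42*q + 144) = q + 6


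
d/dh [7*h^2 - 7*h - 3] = 14*h - 7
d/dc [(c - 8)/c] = 8/c^2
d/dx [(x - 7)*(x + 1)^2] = (x + 1)*(3*x - 13)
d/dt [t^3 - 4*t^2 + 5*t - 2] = 3*t^2 - 8*t + 5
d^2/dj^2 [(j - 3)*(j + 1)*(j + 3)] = 6*j + 2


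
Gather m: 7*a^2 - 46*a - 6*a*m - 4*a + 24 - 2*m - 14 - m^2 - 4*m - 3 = 7*a^2 - 50*a - m^2 + m*(-6*a - 6) + 7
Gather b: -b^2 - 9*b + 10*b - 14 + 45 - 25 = -b^2 + b + 6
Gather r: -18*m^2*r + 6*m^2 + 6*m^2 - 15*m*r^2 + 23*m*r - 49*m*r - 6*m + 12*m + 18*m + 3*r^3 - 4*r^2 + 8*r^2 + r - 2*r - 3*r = 12*m^2 + 24*m + 3*r^3 + r^2*(4 - 15*m) + r*(-18*m^2 - 26*m - 4)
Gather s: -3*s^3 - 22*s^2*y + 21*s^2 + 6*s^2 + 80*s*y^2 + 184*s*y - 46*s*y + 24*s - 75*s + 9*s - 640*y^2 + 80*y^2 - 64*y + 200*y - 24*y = -3*s^3 + s^2*(27 - 22*y) + s*(80*y^2 + 138*y - 42) - 560*y^2 + 112*y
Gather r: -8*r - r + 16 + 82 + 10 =108 - 9*r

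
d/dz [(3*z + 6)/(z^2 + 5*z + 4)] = 3*(z^2 + 5*z - (z + 2)*(2*z + 5) + 4)/(z^2 + 5*z + 4)^2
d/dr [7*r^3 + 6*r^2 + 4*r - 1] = 21*r^2 + 12*r + 4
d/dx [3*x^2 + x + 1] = 6*x + 1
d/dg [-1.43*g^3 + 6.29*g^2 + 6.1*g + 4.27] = -4.29*g^2 + 12.58*g + 6.1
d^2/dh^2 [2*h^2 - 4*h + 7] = 4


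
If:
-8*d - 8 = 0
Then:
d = -1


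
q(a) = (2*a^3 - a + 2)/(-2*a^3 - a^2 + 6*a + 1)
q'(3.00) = 0.27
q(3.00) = -1.20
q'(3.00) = 0.27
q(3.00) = -1.20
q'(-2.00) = -145.00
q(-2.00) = -12.00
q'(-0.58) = -2.33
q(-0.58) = -0.90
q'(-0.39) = -7.00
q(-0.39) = -1.65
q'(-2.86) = -0.97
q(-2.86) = -1.87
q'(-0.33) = -12.77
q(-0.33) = -2.22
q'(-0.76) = -1.47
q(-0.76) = -0.58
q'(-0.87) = -1.34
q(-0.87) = -0.42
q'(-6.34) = -0.04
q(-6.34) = -1.16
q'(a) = (6*a^2 - 1)/(-2*a^3 - a^2 + 6*a + 1) + (6*a^2 + 2*a - 6)*(2*a^3 - a + 2)/(-2*a^3 - a^2 + 6*a + 1)^2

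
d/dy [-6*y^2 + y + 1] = 1 - 12*y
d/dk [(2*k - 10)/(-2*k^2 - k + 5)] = 4*k*(k - 10)/(4*k^4 + 4*k^3 - 19*k^2 - 10*k + 25)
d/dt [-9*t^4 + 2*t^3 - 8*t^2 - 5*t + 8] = -36*t^3 + 6*t^2 - 16*t - 5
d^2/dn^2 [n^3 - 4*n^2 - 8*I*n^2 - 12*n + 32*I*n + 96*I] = 6*n - 8 - 16*I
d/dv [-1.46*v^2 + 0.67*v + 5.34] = 0.67 - 2.92*v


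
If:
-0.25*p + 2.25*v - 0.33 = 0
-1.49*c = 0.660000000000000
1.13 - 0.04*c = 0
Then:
No Solution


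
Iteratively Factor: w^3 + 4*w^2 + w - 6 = (w - 1)*(w^2 + 5*w + 6) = (w - 1)*(w + 3)*(w + 2)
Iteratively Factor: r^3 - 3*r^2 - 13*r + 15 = (r - 1)*(r^2 - 2*r - 15) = (r - 1)*(r + 3)*(r - 5)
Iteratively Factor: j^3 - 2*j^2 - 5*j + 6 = (j - 1)*(j^2 - j - 6) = (j - 3)*(j - 1)*(j + 2)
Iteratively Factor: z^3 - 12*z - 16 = (z - 4)*(z^2 + 4*z + 4) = (z - 4)*(z + 2)*(z + 2)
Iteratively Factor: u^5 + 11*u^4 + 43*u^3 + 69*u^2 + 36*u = (u + 3)*(u^4 + 8*u^3 + 19*u^2 + 12*u) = (u + 3)*(u + 4)*(u^3 + 4*u^2 + 3*u) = (u + 1)*(u + 3)*(u + 4)*(u^2 + 3*u) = (u + 1)*(u + 3)^2*(u + 4)*(u)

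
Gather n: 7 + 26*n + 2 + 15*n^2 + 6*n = 15*n^2 + 32*n + 9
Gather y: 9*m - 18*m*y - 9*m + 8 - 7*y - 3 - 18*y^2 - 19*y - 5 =-18*y^2 + y*(-18*m - 26)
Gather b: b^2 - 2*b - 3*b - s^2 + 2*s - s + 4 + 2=b^2 - 5*b - s^2 + s + 6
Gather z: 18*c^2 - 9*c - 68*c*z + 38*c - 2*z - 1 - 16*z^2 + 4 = 18*c^2 + 29*c - 16*z^2 + z*(-68*c - 2) + 3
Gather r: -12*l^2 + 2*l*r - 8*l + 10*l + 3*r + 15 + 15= -12*l^2 + 2*l + r*(2*l + 3) + 30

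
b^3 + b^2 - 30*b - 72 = (b - 6)*(b + 3)*(b + 4)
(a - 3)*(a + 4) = a^2 + a - 12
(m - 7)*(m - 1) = m^2 - 8*m + 7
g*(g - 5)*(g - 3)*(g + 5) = g^4 - 3*g^3 - 25*g^2 + 75*g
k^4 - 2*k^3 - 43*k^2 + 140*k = k*(k - 5)*(k - 4)*(k + 7)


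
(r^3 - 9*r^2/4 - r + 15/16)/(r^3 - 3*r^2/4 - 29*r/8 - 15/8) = (r - 1/2)/(r + 1)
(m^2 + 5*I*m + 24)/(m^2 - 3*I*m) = (m + 8*I)/m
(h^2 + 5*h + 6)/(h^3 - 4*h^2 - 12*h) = (h + 3)/(h*(h - 6))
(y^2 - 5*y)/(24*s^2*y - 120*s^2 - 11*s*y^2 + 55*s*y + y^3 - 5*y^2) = y/(24*s^2 - 11*s*y + y^2)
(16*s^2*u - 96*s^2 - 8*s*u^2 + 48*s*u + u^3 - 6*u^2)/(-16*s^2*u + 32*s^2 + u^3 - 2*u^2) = (-4*s*u + 24*s + u^2 - 6*u)/(4*s*u - 8*s + u^2 - 2*u)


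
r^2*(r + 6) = r^3 + 6*r^2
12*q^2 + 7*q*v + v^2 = (3*q + v)*(4*q + v)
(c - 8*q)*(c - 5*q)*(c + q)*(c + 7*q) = c^4 - 5*c^3*q - 57*c^2*q^2 + 229*c*q^3 + 280*q^4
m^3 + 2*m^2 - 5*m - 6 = (m - 2)*(m + 1)*(m + 3)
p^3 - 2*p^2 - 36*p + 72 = (p - 6)*(p - 2)*(p + 6)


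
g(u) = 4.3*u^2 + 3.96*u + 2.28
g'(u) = 8.6*u + 3.96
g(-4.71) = 79.02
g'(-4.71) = -36.55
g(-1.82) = 9.32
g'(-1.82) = -11.69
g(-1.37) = 4.93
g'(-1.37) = -7.82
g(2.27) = 33.43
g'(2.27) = 23.48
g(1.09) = 11.71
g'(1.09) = 13.33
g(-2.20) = 14.38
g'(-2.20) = -14.96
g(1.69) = 21.25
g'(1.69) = 18.49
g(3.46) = 67.46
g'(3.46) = 33.72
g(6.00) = 180.84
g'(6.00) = 55.56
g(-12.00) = 573.96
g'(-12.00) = -99.24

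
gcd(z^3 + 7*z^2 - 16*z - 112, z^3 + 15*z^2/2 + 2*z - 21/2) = z + 7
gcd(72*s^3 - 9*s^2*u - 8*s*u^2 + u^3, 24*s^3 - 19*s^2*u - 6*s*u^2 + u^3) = 24*s^2 + 5*s*u - u^2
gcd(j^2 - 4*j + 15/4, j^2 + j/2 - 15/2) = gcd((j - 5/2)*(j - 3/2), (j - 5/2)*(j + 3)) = j - 5/2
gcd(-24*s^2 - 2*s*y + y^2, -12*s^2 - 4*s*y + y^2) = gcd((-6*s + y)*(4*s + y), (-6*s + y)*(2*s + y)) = -6*s + y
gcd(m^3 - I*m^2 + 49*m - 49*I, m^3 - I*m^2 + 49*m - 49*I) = m^3 - I*m^2 + 49*m - 49*I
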